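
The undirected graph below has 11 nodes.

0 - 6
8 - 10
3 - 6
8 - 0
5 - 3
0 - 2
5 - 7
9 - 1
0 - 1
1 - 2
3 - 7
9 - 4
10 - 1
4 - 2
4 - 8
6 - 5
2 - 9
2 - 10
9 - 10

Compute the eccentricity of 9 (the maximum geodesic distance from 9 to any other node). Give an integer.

Distances from 9: 0:2, 1:1, 2:1, 3:4, 4:1, 5:4, 6:3, 7:5, 8:2, 10:1.
The largest is 5 (to 7), so the eccentricity of 9 is 5.

5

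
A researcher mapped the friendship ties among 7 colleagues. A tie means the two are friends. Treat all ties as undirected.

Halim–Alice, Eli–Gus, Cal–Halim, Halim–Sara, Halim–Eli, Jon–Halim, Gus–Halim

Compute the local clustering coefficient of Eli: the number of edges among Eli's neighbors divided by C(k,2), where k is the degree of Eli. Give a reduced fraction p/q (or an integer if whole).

Eli's neighbors: Gus and Halim (k = 2).
Possible neighbor pairs: C(2,2) = 1. Edges among them: Gus–Halim → e = 1.
Clustering(Eli) = 1/1.

1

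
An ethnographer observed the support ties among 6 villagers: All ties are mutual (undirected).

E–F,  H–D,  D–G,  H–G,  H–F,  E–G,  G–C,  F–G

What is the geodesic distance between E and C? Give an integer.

2

One shortest route is E – G – C, which uses 2 edges, and E and C are not directly tied, so nothing shorter exists. So d(E,C) = 2.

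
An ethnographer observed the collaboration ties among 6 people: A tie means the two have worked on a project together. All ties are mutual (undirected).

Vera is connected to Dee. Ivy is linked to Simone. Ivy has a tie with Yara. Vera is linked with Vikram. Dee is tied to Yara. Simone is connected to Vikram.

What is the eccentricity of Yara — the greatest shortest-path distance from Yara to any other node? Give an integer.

3

Distances from Yara: Dee:1, Ivy:1, Simone:2, Vera:2, Vikram:3.
The largest is 3 (to Vikram), so the eccentricity of Yara is 3.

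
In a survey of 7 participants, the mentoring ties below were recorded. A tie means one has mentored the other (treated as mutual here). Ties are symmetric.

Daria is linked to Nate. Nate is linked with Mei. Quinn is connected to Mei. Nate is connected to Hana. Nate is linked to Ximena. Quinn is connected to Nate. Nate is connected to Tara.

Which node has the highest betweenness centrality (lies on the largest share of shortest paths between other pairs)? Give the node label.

Unnormalized betweenness of each node: Daria:0, Hana:0, Mei:0, Nate:14, Quinn:0, Tara:0, Ximena:0.
Nate has the largest value, 14, making it the main broker — the node through which the most shortest paths run.

Nate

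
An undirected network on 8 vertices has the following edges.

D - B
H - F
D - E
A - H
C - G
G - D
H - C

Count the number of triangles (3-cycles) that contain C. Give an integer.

0

C's neighbors are G and H, but none of them are tied to each other, so no triangle contains C.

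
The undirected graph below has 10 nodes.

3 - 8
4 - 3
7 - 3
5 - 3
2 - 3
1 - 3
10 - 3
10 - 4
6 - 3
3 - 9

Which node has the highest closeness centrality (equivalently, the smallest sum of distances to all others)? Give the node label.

Farness (sum of distances to all others) for each node — 1:17, 2:17, 3:9, 4:16, 5:17, 6:17, 7:17, 8:17, 9:17, 10:16.
The smallest farness is 9, for 3, so 3 has the highest closeness.

3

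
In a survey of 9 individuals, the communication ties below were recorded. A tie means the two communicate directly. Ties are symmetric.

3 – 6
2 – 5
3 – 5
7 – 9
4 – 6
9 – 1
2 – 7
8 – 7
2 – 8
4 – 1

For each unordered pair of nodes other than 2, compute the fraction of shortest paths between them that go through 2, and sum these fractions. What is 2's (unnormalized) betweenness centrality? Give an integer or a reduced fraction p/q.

15/2

Pairs whose geodesics pass through 2 — 6–7: 1/2; 6–8: 1; 1–5: 1/2; 9–5: 1; 9–3: 1/2; 7–5: 1; 7–3: 1; 8–5: 1; 8–3: 1.
All other pairs contribute 0.
Summing the contributions gives betweenness(2) = 15/2.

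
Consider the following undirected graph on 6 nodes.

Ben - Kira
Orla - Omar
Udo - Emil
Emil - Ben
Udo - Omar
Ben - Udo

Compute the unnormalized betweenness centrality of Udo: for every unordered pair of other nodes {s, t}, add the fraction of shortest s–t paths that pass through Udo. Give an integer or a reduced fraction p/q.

6

Pairs whose geodesics pass through Udo — Emil–Omar: 1; Emil–Orla: 1; Ben–Omar: 1; Ben–Orla: 1; Kira–Omar: 1; Kira–Orla: 1.
All other pairs contribute 0.
Summing the contributions gives betweenness(Udo) = 6.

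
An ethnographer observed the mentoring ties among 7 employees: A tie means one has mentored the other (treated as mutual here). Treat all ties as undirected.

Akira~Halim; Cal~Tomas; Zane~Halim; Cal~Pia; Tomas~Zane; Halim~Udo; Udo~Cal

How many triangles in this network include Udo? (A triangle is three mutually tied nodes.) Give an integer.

0

Udo's neighbors are Cal and Halim, but none of them are tied to each other, so no triangle contains Udo.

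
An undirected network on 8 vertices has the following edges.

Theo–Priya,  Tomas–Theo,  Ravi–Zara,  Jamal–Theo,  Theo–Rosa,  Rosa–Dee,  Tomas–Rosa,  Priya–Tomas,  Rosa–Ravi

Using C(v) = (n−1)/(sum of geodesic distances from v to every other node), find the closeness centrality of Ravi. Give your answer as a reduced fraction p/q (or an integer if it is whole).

1/2

Distances from Ravi: Dee:2, Jamal:3, Priya:3, Rosa:1, Theo:2, Tomas:2, Zara:1. Sum = 14.
n = 8, so closeness = 7/14 = 1/2.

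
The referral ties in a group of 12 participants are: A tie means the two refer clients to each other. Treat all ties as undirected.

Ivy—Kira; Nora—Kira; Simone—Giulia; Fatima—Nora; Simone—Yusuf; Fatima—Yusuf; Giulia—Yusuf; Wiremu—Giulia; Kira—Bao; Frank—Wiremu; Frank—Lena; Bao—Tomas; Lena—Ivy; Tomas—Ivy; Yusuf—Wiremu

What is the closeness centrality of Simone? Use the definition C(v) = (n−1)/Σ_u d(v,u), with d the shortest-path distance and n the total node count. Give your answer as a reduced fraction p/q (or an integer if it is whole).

11/36

Distances from Simone: Bao:5, Fatima:2, Frank:3, Giulia:1, Ivy:5, Kira:4, Lena:4, Nora:3, Tomas:6, Wiremu:2, Yusuf:1. Sum = 36.
n = 12, so closeness = 11/36.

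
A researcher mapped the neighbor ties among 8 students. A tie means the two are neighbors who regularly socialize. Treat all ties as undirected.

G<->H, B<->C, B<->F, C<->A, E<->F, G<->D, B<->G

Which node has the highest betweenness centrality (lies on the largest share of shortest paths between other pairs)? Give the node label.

B

Unnormalized betweenness of each node: A:0, B:16, C:6, D:0, E:0, F:6, G:11, H:0.
B has the largest value, 16, making it the main broker — the node through which the most shortest paths run.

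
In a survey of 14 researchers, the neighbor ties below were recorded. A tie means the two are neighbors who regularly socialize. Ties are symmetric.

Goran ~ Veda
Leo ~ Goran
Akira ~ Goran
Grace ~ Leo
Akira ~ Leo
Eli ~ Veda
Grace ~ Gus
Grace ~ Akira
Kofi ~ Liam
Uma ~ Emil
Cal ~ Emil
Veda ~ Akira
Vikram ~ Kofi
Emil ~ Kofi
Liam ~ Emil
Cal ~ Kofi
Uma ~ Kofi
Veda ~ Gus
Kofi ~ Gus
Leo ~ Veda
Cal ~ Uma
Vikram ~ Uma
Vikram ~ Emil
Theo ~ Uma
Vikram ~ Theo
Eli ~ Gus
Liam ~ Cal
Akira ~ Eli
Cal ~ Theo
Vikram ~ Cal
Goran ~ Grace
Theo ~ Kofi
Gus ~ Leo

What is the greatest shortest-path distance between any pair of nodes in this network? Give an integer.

4

Eccentricity of each node (its greatest distance to any other): Akira:4, Cal:4, Eli:3, Emil:4, Goran:4, Grace:3, Gus:2, Kofi:3, Leo:3, Liam:4, Theo:4, Uma:4, Veda:3, Vikram:4.
The maximum eccentricity is 4, realized for instance by the pair Goran–Vikram via Goran – Leo – Gus – Kofi – Vikram. So the diameter is 4.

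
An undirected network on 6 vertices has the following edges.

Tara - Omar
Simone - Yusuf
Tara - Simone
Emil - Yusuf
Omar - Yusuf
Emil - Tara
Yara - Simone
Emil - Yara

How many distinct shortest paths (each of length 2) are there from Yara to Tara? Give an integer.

2

The shortest distance is 2. The length-2 paths are: Yara–Emil–Tara; Yara–Simone–Tara.
That gives 2 distinct shortest paths.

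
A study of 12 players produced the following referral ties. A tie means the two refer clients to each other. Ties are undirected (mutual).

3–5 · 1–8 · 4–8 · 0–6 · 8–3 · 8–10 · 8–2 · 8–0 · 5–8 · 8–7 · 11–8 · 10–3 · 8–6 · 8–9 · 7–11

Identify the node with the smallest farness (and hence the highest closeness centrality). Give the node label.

8

Farness (sum of distances to all others) for each node — 0:20, 1:21, 2:21, 3:19, 4:21, 5:20, 6:20, 7:20, 8:11, 9:21, 10:20, 11:20.
The smallest farness is 11, for 8, so 8 has the highest closeness.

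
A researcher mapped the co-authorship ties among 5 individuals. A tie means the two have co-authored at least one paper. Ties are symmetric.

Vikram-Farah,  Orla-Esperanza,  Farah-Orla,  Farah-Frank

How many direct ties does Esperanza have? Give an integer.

Esperanza is directly tied to Orla. That is 1 neighbor, so the degree of Esperanza is 1.

1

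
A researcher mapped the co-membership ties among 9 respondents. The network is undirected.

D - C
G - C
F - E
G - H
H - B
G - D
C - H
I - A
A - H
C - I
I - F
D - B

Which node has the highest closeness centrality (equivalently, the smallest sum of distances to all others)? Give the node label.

Farness (sum of distances to all others) for each node — A:16, B:20, C:13, D:17, E:26, F:19, G:16, H:15, I:14.
The smallest farness is 13, for C, so C has the highest closeness.

C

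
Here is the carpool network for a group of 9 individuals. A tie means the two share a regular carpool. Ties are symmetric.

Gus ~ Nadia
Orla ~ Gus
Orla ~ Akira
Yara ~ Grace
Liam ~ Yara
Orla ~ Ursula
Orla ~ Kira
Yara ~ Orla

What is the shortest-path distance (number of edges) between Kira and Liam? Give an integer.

One shortest route is Kira – Orla – Yara – Liam, which uses 3 edges, and at distance 2 from Kira we only reach {Akira, Gus, Ursula, Yara}, which does not include Liam. So d(Kira,Liam) = 3.

3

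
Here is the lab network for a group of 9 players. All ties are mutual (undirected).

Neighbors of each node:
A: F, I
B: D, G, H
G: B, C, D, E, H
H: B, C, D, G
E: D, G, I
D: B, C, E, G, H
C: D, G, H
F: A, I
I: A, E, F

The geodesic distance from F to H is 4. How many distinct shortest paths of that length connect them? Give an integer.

2

The shortest distance is 4. The length-4 paths are: F–I–E–D–H; F–I–E–G–H.
That gives 2 distinct shortest paths.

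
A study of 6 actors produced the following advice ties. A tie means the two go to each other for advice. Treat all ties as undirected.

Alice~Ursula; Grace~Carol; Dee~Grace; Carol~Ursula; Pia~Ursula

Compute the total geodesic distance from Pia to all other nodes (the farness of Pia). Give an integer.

Distances from Pia: Alice:2, Carol:2, Dee:4, Grace:3, Ursula:1.
Sum = 2 + 2 + 4 + 3 + 1 = 12.

12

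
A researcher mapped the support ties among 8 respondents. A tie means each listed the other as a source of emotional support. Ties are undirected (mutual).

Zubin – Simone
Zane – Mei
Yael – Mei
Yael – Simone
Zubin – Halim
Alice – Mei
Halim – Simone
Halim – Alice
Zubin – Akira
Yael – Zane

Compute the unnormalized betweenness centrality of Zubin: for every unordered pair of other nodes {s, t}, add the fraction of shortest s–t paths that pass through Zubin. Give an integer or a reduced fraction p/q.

Pairs whose geodesics pass through Zubin — Halim–Akira: 1; Akira–Zane: 1; Akira–Alice: 1; Akira–Mei: 2/2; Akira–Simone: 1; Akira–Yael: 1.
All other pairs contribute 0.
Summing the contributions gives betweenness(Zubin) = 6.

6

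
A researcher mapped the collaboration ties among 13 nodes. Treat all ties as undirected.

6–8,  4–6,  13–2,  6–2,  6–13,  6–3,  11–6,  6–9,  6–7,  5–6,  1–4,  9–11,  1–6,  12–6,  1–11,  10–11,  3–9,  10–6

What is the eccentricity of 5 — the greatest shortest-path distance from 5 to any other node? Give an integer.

2

Distances from 5: 1:2, 2:2, 3:2, 4:2, 6:1, 7:2, 8:2, 9:2, 10:2, 11:2, 12:2, 13:2.
The largest is 2 (to 1, 7, 3, 2, 10, 4, 13, 12, 8, 9, and 11), so the eccentricity of 5 is 2.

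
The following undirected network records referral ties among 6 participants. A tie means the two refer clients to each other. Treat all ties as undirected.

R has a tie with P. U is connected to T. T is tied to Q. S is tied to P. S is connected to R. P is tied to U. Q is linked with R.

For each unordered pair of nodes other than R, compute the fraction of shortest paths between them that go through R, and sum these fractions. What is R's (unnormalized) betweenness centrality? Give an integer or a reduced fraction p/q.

5/2

Pairs whose geodesics pass through R — P–Q: 1; T–S: 1/2; Q–S: 1.
All other pairs contribute 0.
Summing the contributions gives betweenness(R) = 5/2.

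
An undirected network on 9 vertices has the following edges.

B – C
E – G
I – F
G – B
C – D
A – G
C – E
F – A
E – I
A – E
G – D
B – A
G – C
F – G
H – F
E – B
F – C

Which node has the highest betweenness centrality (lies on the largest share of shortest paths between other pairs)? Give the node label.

Unnormalized betweenness of each node: A:7/6, B:1/4, C:11/3, D:0, E:13/4, F:37/4, G:59/12, H:0, I:1/2.
F has the largest value, 37/4, making it the main broker — the node through which the most shortest paths run.

F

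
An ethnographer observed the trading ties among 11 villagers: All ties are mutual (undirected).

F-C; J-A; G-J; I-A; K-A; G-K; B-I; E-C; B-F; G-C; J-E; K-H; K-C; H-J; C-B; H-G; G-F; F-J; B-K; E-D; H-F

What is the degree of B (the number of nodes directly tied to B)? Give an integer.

B is directly tied to C, F, I, and K. That is 4 neighbors, so the degree of B is 4.

4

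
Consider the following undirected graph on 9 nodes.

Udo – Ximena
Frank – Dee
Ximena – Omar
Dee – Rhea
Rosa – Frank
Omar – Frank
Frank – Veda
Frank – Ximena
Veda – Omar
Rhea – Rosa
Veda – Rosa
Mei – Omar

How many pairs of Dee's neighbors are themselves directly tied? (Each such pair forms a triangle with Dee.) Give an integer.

Dee's neighbors are Frank and Rhea, but none of them are tied to each other, so no triangle contains Dee.

0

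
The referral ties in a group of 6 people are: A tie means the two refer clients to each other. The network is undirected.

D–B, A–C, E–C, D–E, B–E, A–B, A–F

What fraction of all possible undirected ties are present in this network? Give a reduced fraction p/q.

There are 7 edges and 6 nodes, so the maximum possible is C(6,2) = 15.
Density = 7/15.

7/15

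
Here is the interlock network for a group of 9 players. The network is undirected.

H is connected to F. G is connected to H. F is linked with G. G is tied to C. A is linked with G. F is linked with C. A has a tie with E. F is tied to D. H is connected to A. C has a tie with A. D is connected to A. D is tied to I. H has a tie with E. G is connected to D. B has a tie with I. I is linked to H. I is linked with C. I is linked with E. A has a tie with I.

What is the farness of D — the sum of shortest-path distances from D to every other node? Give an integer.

Distances from D: A:1, B:2, C:2, E:2, F:1, G:1, H:2, I:1.
Sum = 1 + 2 + 2 + 2 + 1 + 1 + 2 + 1 = 12.

12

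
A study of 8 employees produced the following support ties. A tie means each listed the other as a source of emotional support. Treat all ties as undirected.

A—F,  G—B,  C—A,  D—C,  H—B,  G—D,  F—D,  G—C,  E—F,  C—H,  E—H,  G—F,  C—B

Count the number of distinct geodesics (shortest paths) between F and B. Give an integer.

The shortest distance is 2, and the only length-2 path is F–G–B. So there is exactly 1 shortest path.

1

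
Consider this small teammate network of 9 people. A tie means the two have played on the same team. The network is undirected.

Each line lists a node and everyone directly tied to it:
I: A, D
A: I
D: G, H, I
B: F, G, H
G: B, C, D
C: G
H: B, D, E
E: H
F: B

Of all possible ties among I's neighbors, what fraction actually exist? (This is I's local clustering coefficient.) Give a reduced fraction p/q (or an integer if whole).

0

I's neighbors: A and D (k = 2).
Possible neighbor pairs: C(2,2) = 1. Edges among them: none → e = 0.
Clustering(I) = 0/1.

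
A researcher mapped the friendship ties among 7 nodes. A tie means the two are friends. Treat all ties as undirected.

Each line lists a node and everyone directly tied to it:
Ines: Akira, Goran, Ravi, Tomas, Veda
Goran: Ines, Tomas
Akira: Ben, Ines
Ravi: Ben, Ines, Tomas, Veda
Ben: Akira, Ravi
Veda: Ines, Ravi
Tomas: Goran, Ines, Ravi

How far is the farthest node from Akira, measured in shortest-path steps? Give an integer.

Distances from Akira: Ben:1, Goran:2, Ines:1, Ravi:2, Tomas:2, Veda:2.
The largest is 2 (to Ravi, Veda, Tomas, and Goran), so the eccentricity of Akira is 2.

2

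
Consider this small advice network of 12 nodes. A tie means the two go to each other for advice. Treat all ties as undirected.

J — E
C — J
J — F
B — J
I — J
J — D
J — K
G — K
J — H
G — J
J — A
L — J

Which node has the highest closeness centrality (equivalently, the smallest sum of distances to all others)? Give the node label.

J

Farness (sum of distances to all others) for each node — A:21, B:21, C:21, D:21, E:21, F:21, G:20, H:21, I:21, J:11, K:20, L:21.
The smallest farness is 11, for J, so J has the highest closeness.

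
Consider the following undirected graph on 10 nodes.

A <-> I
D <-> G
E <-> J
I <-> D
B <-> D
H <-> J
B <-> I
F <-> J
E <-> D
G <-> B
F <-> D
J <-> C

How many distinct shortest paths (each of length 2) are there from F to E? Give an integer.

2

The shortest distance is 2. The length-2 paths are: F–D–E; F–J–E.
That gives 2 distinct shortest paths.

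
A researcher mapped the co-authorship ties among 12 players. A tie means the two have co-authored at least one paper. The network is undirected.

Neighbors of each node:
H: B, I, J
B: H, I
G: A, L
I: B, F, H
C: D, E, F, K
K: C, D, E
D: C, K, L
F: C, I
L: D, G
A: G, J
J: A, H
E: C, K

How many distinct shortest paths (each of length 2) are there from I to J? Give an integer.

1

The shortest distance is 2, and the only length-2 path is I–H–J. So there is exactly 1 shortest path.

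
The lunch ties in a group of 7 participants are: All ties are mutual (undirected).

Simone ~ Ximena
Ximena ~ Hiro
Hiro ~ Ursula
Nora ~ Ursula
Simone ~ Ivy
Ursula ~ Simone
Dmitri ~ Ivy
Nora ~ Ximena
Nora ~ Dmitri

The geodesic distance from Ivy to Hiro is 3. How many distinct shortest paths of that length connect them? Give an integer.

2

The shortest distance is 3. The length-3 paths are: Ivy–Simone–Ximena–Hiro; Ivy–Simone–Ursula–Hiro.
That gives 2 distinct shortest paths.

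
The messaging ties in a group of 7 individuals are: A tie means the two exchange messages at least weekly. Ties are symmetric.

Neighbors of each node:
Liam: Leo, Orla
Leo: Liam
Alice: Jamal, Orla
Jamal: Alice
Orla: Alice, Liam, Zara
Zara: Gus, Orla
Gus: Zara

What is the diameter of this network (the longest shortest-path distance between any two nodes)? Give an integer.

Eccentricity of each node (its greatest distance to any other): Alice:3, Gus:4, Jamal:4, Leo:4, Liam:3, Orla:2, Zara:3.
The maximum eccentricity is 4, realized for instance by the pair Jamal–Gus via Jamal – Alice – Orla – Zara – Gus. So the diameter is 4.

4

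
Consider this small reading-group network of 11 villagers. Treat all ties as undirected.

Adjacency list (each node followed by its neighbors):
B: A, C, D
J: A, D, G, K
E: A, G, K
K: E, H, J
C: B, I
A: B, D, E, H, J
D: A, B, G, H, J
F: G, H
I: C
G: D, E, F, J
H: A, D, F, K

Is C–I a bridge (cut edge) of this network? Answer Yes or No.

Yes

Without the C–I edge there is no alternate route between C and I, so the network disconnects. It is a bridge.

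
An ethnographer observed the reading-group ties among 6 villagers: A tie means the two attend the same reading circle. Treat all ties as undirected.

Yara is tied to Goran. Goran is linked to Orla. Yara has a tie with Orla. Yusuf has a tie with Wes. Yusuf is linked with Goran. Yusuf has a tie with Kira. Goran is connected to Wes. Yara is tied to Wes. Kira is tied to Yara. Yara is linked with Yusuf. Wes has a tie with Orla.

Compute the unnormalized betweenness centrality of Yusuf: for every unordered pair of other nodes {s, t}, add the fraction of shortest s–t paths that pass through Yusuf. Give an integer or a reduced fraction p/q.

1

Pairs whose geodesics pass through Yusuf — Wes–Kira: 1/2; Goran–Kira: 1/2.
All other pairs contribute 0.
Summing the contributions gives betweenness(Yusuf) = 1.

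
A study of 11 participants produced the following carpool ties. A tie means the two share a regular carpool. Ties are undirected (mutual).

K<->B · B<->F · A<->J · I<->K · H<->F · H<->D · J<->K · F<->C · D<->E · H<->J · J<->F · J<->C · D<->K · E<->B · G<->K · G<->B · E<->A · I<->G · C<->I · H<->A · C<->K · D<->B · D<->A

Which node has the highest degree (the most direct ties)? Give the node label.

K

Degrees — A:4, B:5, C:4, D:5, E:3, F:4, G:3, H:4, I:3, J:5, K:6.
The maximum is 6, attained only by K.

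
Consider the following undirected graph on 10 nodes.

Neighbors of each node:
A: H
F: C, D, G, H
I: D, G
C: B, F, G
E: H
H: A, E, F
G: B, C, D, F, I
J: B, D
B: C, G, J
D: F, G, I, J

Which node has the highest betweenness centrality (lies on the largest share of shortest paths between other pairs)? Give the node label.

Unnormalized betweenness of each node: A:0, B:3/2, C:2, D:15/2, E:0, F:37/2, G:7, H:15, I:0, J:1/2.
F has the largest value, 37/2, making it the main broker — the node through which the most shortest paths run.

F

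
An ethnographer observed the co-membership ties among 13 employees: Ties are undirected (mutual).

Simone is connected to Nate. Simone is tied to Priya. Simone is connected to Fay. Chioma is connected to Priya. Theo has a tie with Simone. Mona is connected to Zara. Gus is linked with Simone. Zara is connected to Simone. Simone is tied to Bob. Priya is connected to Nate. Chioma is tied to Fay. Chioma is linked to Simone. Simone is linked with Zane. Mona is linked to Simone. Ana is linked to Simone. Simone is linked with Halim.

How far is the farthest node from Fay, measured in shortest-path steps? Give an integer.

Distances from Fay: Ana:2, Bob:2, Chioma:1, Gus:2, Halim:2, Mona:2, Nate:2, Priya:2, Simone:1, Theo:2, Zane:2, Zara:2.
The largest is 2 (to Halim, Zane, Bob, Zara, Nate, Theo, Priya, Ana, Mona, and Gus), so the eccentricity of Fay is 2.

2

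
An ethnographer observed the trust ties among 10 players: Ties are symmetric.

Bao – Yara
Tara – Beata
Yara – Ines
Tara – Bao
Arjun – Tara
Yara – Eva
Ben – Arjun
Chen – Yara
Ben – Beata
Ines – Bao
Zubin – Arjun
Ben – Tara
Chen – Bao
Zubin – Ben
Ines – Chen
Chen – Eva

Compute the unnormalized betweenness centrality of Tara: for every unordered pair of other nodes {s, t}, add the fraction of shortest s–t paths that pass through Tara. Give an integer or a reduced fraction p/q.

Pairs whose geodesics pass through Tara — Ines–Zubin: 2/2; Ines–Beata: 1; Ines–Arjun: 1; Ines–Ben: 1; Chen–Zubin: 2/2; Chen–Beata: 1; Chen–Arjun: 1; Chen–Ben: 1; Eva–Zubin: 4/4; Eva–Beata: 2/2; Eva–Arjun: 2/2; Eva–Ben: 2/2; Yara–Zubin: 2/2; Yara–Beata: 1 … (+7 more pairs).
All other pairs contribute 0.
Summing the contributions gives betweenness(Tara) = 41/2.

41/2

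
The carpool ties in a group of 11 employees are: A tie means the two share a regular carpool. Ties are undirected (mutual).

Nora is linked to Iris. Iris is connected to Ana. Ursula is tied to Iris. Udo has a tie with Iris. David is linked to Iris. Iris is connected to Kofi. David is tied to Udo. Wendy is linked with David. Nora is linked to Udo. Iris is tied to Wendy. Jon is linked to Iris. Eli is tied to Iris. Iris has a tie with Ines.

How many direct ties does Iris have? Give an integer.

10

Iris is directly tied to Ana, David, Eli, Ines, Jon, Kofi, Nora, Udo, Ursula, and Wendy. That is 10 neighbors, so the degree of Iris is 10.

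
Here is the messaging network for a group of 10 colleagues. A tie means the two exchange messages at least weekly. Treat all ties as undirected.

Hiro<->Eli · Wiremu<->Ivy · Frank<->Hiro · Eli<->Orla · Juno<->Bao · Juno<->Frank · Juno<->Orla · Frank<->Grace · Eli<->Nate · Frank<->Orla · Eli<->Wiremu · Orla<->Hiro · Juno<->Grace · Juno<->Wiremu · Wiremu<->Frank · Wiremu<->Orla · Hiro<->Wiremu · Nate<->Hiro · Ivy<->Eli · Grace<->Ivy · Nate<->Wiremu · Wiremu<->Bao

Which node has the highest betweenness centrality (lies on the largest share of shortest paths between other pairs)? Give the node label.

Wiremu

Unnormalized betweenness of each node: Bao:0, Eli:61/30, Frank:77/30, Grace:1, Hiro:41/30, Ivy:26/15, Juno:91/30, Nate:0, Orla:7/6, Wiremu:111/10.
Wiremu has the largest value, 111/10, making it the main broker — the node through which the most shortest paths run.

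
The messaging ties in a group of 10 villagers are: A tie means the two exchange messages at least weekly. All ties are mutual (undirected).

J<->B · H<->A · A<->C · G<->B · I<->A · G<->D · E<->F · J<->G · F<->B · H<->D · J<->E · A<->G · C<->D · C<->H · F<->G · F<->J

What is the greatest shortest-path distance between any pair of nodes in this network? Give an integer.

4

Eccentricity of each node (its greatest distance to any other): A:3, B:3, C:4, D:3, E:4, F:3, G:2, H:4, I:4, J:3.
The maximum eccentricity is 4, realized for instance by the pair E–C via E – F – G – A – C. So the diameter is 4.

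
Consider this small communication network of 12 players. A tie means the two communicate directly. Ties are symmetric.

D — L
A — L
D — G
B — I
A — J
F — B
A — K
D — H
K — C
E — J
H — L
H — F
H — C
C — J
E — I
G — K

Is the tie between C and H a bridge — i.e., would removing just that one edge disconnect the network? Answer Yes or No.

No

Even without that edge, C still reaches H via C – K – A – L – H, so the network stays connected. Not a bridge.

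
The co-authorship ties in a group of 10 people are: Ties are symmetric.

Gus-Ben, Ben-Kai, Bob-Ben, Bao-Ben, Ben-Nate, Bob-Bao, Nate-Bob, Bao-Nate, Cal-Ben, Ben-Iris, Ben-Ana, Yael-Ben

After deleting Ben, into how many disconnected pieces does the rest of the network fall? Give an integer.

7

Without Ben, the remaining ties split the others into: {Bao, Bob, Nate}; {Ana}; {Kai}; {Cal}; {Iris}; {Gus}; {Yael}.
That's 7 separate components.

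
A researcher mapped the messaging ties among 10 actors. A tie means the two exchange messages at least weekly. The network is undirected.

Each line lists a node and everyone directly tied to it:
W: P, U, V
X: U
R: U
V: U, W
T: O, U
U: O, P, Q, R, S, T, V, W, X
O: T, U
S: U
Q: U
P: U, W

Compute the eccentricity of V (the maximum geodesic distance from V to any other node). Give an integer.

Distances from V: O:2, P:2, Q:2, R:2, S:2, T:2, U:1, W:1, X:2.
The largest is 2 (to R, S, T, P, X, O, and Q), so the eccentricity of V is 2.

2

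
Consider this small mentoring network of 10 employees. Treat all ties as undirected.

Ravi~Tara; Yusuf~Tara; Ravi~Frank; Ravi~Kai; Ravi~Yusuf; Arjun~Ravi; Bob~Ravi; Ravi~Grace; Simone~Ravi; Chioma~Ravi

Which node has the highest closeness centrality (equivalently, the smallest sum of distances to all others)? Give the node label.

Farness (sum of distances to all others) for each node — Arjun:17, Bob:17, Chioma:17, Frank:17, Grace:17, Kai:17, Ravi:9, Simone:17, Tara:16, Yusuf:16.
The smallest farness is 9, for Ravi, so Ravi has the highest closeness.

Ravi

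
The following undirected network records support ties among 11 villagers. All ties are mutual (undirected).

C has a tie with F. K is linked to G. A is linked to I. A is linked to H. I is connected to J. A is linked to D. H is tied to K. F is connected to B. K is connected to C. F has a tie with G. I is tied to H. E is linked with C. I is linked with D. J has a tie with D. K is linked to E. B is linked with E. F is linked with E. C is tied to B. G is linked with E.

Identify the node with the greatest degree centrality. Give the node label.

Degrees — A:3, B:3, C:4, D:3, E:5, F:4, G:3, H:3, I:4, J:2, K:4.
The maximum is 5, attained only by E.

E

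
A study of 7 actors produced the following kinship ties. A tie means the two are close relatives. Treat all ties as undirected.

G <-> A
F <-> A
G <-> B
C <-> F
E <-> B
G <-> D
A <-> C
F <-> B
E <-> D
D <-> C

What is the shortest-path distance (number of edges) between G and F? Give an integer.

One shortest route is G – B – F, which uses 2 edges, and G and F are not directly tied, so nothing shorter exists. So d(G,F) = 2.

2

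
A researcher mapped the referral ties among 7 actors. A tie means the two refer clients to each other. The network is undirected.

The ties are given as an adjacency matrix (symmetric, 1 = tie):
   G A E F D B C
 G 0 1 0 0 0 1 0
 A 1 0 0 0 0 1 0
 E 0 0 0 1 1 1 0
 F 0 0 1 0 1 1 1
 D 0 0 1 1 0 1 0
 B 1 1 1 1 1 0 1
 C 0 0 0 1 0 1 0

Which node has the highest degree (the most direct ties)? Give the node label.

B

Degrees — A:2, B:6, C:2, D:3, E:3, F:4, G:2.
The maximum is 6, attained only by B.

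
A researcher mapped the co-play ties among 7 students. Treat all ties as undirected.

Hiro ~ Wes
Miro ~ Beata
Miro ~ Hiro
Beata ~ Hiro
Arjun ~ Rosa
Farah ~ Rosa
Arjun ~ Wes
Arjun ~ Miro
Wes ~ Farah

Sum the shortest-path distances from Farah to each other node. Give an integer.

12

Distances from Farah: Arjun:2, Beata:3, Hiro:2, Miro:3, Rosa:1, Wes:1.
Sum = 2 + 3 + 2 + 3 + 1 + 1 = 12.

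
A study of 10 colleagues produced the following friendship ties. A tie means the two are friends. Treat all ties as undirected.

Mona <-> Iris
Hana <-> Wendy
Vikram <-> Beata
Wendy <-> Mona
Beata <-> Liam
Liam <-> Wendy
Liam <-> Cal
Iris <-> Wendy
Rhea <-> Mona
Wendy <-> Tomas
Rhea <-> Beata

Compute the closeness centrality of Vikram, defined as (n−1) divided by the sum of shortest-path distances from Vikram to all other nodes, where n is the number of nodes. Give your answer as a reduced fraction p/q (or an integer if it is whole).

9/26

Distances from Vikram: Beata:1, Cal:3, Hana:4, Iris:4, Liam:2, Mona:3, Rhea:2, Tomas:4, Wendy:3. Sum = 26.
n = 10, so closeness = 9/26.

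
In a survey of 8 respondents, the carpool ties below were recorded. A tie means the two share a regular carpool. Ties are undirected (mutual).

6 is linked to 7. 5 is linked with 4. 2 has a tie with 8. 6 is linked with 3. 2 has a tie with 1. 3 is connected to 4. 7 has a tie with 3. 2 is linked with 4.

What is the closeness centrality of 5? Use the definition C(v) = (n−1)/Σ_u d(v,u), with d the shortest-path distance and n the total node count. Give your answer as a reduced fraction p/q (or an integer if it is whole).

Distances from 5: 1:3, 2:2, 3:2, 4:1, 6:3, 7:3, 8:3. Sum = 17.
n = 8, so closeness = 7/17.

7/17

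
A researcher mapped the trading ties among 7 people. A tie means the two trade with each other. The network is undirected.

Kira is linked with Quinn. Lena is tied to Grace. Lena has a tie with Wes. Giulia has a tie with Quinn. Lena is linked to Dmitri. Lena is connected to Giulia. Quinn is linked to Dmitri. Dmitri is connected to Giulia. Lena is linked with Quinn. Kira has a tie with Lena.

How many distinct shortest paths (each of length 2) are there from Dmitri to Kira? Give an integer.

The shortest distance is 2. The length-2 paths are: Dmitri–Lena–Kira; Dmitri–Quinn–Kira.
That gives 2 distinct shortest paths.

2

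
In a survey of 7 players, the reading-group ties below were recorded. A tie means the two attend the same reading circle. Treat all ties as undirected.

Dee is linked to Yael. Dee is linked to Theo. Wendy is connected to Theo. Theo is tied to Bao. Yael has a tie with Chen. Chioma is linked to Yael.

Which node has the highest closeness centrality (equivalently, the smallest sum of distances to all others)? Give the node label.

Dee

Farness (sum of distances to all others) for each node — Bao:16, Chen:16, Chioma:16, Dee:10, Theo:11, Wendy:16, Yael:11.
The smallest farness is 10, for Dee, so Dee has the highest closeness.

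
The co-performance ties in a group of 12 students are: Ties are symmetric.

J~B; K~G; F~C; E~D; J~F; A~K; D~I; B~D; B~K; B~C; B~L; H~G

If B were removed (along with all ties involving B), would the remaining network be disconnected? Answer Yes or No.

Removing B leaves {A, G, H, and K} with no path to {D, E, and I}, so the network splits into 4 components. B is a cut vertex.

Yes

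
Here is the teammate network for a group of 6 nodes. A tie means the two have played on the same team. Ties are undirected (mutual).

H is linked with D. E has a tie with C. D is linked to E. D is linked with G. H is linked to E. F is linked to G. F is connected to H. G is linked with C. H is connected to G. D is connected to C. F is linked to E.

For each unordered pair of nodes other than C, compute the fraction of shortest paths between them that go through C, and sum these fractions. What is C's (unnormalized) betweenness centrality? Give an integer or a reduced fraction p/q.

1/4

Pairs whose geodesics pass through C — E–G: 1/4.
All other pairs contribute 0.
Summing the contributions gives betweenness(C) = 1/4.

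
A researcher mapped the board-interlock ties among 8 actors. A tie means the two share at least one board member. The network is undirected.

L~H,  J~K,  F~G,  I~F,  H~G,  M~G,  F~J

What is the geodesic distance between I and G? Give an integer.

One shortest route is I – F – G, which uses 2 edges, and I and G are not directly tied, so nothing shorter exists. So d(I,G) = 2.

2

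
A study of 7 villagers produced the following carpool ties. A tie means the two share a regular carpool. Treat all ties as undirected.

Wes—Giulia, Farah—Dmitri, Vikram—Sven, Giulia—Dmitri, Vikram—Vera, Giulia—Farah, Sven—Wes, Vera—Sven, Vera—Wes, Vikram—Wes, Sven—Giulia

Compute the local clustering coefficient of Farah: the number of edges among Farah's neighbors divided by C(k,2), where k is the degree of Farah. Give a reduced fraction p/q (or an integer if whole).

Farah's neighbors: Dmitri and Giulia (k = 2).
Possible neighbor pairs: C(2,2) = 1. Edges among them: Dmitri–Giulia → e = 1.
Clustering(Farah) = 1/1.

1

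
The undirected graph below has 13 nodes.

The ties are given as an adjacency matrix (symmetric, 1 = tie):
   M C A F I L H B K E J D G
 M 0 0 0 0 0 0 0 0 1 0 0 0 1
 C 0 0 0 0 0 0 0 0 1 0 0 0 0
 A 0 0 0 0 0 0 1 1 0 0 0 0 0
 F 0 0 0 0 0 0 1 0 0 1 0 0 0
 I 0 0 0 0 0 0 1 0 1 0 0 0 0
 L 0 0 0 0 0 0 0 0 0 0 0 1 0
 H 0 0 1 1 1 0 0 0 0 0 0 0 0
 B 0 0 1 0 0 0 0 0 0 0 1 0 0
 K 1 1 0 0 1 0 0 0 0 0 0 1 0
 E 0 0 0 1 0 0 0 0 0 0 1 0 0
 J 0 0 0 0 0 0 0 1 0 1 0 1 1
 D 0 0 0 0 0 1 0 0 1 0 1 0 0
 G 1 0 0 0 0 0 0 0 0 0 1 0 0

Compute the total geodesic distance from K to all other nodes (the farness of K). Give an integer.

Distances from K: A:3, B:3, C:1, D:1, E:3, F:3, G:2, H:2, I:1, J:2, L:2, M:1.
Sum = 3 + 3 + 1 + 1 + 3 + 3 + 2 + 2 + 1 + 2 + 2 + 1 = 24.

24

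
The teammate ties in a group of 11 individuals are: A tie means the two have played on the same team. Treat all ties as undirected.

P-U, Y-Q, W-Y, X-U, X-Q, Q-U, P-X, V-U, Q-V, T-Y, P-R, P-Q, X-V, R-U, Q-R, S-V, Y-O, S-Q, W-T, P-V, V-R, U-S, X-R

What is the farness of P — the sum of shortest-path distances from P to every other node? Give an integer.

Distances from P: O:3, Q:1, R:1, S:2, T:3, U:1, V:1, W:3, X:1, Y:2.
Sum = 3 + 1 + 1 + 2 + 3 + 1 + 1 + 3 + 1 + 2 = 18.

18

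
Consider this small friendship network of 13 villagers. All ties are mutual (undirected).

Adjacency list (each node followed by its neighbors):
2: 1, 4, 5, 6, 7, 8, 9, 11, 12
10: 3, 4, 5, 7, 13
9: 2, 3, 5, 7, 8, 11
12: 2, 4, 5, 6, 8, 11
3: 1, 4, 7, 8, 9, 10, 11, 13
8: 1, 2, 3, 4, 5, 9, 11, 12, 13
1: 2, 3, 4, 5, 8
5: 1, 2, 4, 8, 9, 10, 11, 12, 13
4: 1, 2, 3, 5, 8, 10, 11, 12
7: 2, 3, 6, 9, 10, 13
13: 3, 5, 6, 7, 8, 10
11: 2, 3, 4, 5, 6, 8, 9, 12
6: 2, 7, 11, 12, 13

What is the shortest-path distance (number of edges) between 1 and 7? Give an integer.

One shortest route is 1 – 2 – 7, which uses 2 edges, and 1 and 7 are not directly tied, so nothing shorter exists. So d(1,7) = 2.

2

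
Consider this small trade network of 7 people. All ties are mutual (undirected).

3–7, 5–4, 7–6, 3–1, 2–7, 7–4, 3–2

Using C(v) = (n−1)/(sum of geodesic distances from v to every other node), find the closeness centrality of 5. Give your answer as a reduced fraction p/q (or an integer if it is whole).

Distances from 5: 1:4, 2:3, 3:3, 4:1, 6:3, 7:2. Sum = 16.
n = 7, so closeness = 6/16 = 3/8.

3/8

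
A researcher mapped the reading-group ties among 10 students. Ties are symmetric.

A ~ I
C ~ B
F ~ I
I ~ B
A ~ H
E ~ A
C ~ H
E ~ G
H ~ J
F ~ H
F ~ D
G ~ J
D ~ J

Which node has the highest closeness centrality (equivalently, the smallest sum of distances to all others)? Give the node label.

Farness (sum of distances to all others) for each node — A:16, B:21, C:19, D:20, E:20, F:17, G:21, H:14, I:17, J:17.
The smallest farness is 14, for H, so H has the highest closeness.

H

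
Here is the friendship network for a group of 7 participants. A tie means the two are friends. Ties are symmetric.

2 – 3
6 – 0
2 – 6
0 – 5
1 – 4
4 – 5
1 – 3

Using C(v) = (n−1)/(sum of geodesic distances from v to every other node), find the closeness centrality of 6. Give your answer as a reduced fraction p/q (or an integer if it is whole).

1/2

Distances from 6: 0:1, 1:3, 2:1, 3:2, 4:3, 5:2. Sum = 12.
n = 7, so closeness = 6/12 = 1/2.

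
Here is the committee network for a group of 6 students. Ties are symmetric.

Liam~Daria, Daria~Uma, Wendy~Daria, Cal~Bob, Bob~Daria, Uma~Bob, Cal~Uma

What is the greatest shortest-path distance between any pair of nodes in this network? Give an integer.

3

Eccentricity of each node (its greatest distance to any other): Bob:2, Cal:3, Daria:2, Liam:3, Uma:2, Wendy:3.
The maximum eccentricity is 3, realized for instance by the pair Wendy–Cal via Wendy – Daria – Bob – Cal. So the diameter is 3.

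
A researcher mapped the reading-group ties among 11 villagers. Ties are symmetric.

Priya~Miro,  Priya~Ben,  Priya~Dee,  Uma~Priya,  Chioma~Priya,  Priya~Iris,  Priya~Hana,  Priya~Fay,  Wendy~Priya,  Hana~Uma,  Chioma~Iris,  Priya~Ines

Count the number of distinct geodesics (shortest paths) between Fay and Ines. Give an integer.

The shortest distance is 2, and the only length-2 path is Fay–Priya–Ines. So there is exactly 1 shortest path.

1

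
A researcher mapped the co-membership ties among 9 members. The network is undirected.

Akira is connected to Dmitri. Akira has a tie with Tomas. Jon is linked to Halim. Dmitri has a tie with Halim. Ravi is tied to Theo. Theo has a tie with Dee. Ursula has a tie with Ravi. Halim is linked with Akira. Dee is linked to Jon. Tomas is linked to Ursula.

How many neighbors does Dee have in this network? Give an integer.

Dee is directly tied to Jon and Theo. That is 2 neighbors, so the degree of Dee is 2.

2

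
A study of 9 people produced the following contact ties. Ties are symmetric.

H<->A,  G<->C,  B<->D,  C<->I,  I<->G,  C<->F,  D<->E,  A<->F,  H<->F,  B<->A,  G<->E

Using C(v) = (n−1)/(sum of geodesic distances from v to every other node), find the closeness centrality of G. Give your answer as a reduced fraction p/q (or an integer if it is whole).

1/2

Distances from G: A:3, B:3, C:1, D:2, E:1, F:2, H:3, I:1. Sum = 16.
n = 9, so closeness = 8/16 = 1/2.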